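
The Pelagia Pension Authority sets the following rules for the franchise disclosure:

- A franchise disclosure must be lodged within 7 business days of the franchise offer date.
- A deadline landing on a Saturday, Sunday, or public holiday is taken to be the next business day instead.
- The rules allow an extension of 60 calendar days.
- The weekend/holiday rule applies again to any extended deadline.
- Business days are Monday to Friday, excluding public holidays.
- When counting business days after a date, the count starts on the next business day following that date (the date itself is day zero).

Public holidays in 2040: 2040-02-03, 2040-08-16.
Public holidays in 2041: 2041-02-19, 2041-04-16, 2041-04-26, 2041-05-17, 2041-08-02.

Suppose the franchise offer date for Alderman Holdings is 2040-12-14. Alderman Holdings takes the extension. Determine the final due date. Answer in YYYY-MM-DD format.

7 business days after 2040-12-14, excluding weekends and holidays, is 2040-12-25.
2040-12-25 is a Tuesday and not a listed holiday, so it stands.
With the 60-day extension, 2040-12-25 becomes 2041-02-23.
2041-02-23 is a Saturday; the next business day is 2041-02-25 (Monday).
The final due date is 2041-02-25.

2041-02-25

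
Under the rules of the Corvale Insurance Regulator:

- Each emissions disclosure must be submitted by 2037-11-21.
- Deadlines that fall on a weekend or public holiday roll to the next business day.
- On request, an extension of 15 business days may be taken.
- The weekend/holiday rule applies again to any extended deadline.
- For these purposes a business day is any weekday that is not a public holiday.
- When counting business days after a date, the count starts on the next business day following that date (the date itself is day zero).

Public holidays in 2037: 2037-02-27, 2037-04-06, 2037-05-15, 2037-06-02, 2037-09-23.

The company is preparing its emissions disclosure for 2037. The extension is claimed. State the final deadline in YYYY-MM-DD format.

2037-12-14

The stated deadline is 2037-11-21.
Because 2037-11-21 is a Saturday, the deadline becomes 2037-11-23 (Monday).
Applying the 15-business-day extension: 15 business days after 2037-11-23 is 2037-12-14.
2037-12-14 falls on a Monday, which is a business day, so no adjustment is needed.
So the filing is due 2037-12-14.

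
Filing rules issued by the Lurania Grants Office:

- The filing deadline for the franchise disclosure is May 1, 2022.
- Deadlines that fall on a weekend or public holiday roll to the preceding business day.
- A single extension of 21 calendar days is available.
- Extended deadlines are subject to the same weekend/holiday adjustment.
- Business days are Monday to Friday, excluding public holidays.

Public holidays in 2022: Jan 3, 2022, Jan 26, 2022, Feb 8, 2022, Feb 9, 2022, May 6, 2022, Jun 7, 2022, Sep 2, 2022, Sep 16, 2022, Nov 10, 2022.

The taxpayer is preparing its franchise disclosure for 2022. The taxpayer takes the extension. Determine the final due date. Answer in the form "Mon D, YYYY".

The statutory due date is May 1, 2022.
May 1, 2022 is a Sunday, so it moves to the preceding business day, Apr 29, 2022 (Friday).
With the 21-day extension, Apr 29, 2022 becomes May 20, 2022.
May 20, 2022 (Friday) is already a business day.
Final deadline: May 20, 2022.

May 20, 2022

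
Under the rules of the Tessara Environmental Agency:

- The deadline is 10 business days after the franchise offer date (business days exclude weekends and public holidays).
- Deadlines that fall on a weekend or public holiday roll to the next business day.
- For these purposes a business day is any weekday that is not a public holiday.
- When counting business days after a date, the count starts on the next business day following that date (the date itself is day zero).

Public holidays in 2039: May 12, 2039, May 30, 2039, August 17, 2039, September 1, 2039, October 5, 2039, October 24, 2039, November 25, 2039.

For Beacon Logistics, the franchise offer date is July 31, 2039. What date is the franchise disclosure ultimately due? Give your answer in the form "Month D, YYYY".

August 12, 2039

10 business days after July 31, 2039, excluding weekends and holidays, is August 12, 2039.
Since August 12, 2039 is a Friday and not a holiday, the date is unchanged.
So the filing is due August 12, 2039.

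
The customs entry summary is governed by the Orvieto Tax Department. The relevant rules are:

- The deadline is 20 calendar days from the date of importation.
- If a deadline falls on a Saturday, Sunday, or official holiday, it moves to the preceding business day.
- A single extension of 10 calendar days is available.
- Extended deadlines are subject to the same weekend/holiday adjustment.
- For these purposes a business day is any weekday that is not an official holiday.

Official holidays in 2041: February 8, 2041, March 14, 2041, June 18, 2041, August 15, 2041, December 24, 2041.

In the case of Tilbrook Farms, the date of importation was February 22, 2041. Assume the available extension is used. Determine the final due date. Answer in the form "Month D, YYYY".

March 22, 2041

From February 22, 2041, 20 calendar days later is March 14, 2041.
March 14, 2041 falls on a listed holiday. Rolling to the preceding business day gives March 13, 2041, a Wednesday.
Applying the 10-calendar-day extension: March 13, 2041 + 10 days = March 23, 2041.
Because March 23, 2041 is a Saturday, the deadline becomes March 22, 2041 (Friday).
Deadline: March 22, 2041.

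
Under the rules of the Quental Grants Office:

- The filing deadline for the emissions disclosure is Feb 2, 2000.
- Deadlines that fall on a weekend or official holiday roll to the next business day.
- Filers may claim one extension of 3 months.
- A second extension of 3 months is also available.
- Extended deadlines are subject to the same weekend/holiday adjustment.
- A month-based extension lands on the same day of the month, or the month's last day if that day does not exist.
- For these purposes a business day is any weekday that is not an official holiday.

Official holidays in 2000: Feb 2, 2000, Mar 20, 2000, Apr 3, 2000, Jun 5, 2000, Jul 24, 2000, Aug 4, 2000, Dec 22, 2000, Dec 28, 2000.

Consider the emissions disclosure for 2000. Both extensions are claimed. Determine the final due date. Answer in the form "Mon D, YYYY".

Aug 3, 2000

The stated deadline is Feb 2, 2000.
Because Feb 2, 2000 is a listed holiday, the deadline becomes Feb 3, 2000 (Thursday).
Add 3 months to Feb 3, 2000: May 3, 2000.
May 3, 2000 is a Wednesday and not a listed holiday, so it stands.
Applying the 3 months extension: 3 months after May 3, 2000 is Aug 3, 2000.
Since Aug 3, 2000 is a Thursday and not a holiday, the date is unchanged.
Final deadline: Aug 3, 2000.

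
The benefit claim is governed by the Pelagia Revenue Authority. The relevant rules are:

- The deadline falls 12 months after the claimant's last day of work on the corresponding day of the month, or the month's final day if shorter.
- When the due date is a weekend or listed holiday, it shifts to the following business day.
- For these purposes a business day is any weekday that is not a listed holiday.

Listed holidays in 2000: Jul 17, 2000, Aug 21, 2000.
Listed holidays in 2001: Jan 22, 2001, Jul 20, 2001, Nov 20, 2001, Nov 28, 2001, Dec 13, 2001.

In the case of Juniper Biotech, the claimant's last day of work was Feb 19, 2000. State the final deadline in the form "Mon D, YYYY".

Feb 19, 2001

12 months from Feb 19, 2000 is Feb 19, 2001.
Since Feb 19, 2001 is a Monday and not a holiday, the date is unchanged.
Deadline: Feb 19, 2001.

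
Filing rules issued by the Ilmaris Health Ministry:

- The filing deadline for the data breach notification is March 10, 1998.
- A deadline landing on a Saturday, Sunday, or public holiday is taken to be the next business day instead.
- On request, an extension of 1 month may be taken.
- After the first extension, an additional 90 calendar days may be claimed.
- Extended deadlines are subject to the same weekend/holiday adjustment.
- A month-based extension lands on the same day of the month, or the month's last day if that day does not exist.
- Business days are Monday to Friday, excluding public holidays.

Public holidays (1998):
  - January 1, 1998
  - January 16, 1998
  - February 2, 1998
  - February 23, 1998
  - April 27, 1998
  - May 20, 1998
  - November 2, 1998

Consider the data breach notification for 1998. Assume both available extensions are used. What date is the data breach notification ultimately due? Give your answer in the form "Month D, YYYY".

The stated deadline is March 10, 1998.
March 10, 1998 falls on a Tuesday, which is a business day, so no adjustment is needed.
The 1 month extension carries March 10, 1998 to April 10, 1998.
April 10, 1998 (Friday) is already a business day.
Add the 90 calendar-day extension to April 10, 1998: July 9, 1998.
Since July 9, 1998 is a Thursday and not a holiday, the date is unchanged.
So the filing is due July 9, 1998.

July 9, 1998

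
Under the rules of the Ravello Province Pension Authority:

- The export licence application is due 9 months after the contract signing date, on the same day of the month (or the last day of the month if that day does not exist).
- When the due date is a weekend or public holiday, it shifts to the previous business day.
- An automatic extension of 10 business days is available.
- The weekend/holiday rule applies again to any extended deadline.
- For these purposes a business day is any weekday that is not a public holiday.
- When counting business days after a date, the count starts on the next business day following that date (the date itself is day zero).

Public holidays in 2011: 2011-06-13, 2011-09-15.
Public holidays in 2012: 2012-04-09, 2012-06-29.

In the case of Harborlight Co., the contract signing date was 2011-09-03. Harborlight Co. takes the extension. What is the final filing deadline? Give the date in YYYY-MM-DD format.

2012-06-15

9 months after 2011-09-03, on the same day of the month, is 2012-06-03.
2012-06-03 is a Sunday, so it moves to the preceding business day, 2012-06-01 (Friday).
Applying the 10-business-day extension: 10 business days after 2012-06-01 is 2012-06-15.
2012-06-15 falls on a Friday, which is a business day, so no adjustment is needed.
Final deadline: 2012-06-15.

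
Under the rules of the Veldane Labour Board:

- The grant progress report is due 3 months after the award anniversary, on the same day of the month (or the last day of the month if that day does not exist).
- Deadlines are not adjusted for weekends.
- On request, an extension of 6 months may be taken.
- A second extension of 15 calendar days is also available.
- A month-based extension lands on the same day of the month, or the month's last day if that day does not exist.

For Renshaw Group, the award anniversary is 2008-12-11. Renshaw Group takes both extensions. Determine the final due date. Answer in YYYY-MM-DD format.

2009-09-26

Moving 3 months forward from 2008-12-11 on the corresponding day gives 2009-03-11.
2009-03-11 falls on a Wednesday. The rules make no weekend/holiday allowance, so it remains 2009-03-11.
Add 6 months to 2009-03-11: 2009-09-11.
No adjustment is made for weekends or holidays, so 2009-09-11 stands.
Applying the 15-calendar-day extension: 2009-09-11 + 15 days = 2009-09-26.
2009-09-26 is a Saturday; no weekend or holiday adjustment applies.
Deadline: 2009-09-26.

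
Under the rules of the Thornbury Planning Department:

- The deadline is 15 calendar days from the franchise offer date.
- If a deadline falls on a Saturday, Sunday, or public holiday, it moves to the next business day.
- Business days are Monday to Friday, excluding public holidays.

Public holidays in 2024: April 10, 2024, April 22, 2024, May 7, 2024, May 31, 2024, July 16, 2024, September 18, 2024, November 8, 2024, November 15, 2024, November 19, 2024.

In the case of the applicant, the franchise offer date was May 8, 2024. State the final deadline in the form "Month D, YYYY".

15 calendar days after May 8, 2024 is May 23, 2024.
May 23, 2024 (Thursday) is already a business day.
The final due date is May 23, 2024.

May 23, 2024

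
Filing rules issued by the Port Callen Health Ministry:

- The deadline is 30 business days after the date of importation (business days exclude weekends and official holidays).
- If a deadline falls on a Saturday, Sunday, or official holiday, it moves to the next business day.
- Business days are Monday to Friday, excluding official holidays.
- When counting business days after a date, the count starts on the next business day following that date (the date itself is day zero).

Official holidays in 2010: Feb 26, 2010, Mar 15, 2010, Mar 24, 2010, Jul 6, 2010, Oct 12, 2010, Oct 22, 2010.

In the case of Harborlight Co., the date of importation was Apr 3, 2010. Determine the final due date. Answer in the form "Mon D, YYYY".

Counting 30 business days after Apr 3, 2010 (skipping weekends and listed holidays) reaches May 14, 2010.
May 14, 2010 (Friday) is already a business day.
So the filing is due May 14, 2010.

May 14, 2010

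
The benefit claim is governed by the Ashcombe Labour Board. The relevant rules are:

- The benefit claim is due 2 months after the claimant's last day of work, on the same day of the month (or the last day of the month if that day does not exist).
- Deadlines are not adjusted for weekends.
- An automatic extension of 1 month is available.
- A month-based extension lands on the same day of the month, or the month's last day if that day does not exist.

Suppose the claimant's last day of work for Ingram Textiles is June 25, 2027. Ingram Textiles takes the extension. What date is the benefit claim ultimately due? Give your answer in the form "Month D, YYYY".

September 25, 2027

2 months after June 25, 2027, on the same day of the month, is August 25, 2027.
No adjustment is made for weekends or holidays, so August 25, 2027 stands.
Add 1 month to August 25, 2027: September 25, 2027.
September 25, 2027 falls on a Saturday. The rules make no weekend/holiday allowance, so it remains September 25, 2027.
So the filing is due September 25, 2027.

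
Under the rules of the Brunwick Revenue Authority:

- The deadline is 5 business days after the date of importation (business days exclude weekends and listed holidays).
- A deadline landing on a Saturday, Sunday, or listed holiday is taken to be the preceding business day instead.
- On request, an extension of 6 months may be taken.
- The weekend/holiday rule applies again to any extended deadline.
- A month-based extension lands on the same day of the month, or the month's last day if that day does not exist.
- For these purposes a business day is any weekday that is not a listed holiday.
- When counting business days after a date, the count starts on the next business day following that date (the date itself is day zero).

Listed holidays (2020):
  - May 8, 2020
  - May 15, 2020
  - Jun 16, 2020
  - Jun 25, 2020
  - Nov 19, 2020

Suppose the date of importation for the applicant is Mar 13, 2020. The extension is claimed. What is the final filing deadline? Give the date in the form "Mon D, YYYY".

5 business days after Mar 13, 2020, excluding weekends and holidays, is Mar 20, 2020.
Mar 20, 2020 (Friday) is already a business day.
The 6 months extension carries Mar 20, 2020 to Sep 20, 2020.
Because Sep 20, 2020 is a Sunday, the deadline becomes Sep 18, 2020 (Friday).
So the filing is due Sep 18, 2020.

Sep 18, 2020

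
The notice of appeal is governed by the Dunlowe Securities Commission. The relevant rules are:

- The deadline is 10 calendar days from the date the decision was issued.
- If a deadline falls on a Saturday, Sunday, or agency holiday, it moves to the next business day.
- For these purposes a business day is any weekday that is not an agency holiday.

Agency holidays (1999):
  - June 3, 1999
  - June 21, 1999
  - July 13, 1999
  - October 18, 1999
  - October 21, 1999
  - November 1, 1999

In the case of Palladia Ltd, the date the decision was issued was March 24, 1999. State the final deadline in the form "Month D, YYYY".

Trigger date March 24, 1999 + 10 calendar days = April 3, 1999.
April 3, 1999 is a Saturday, so it moves to the next business day, April 5, 1999 (Monday).
Final deadline: April 5, 1999.

April 5, 1999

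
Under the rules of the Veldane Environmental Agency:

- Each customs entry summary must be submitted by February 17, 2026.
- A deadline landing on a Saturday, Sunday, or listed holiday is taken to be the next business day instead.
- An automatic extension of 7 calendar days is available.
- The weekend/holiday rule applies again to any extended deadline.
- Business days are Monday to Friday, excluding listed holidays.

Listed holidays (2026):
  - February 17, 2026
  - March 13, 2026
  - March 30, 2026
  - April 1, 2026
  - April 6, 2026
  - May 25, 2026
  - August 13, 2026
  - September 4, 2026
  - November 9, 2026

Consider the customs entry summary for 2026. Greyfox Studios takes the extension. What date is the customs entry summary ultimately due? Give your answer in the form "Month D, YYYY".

The statutory due date is February 17, 2026.
Because February 17, 2026 is a listed holiday, the deadline becomes February 18, 2026 (Wednesday).
The 7-calendar-day extension moves the deadline from February 18, 2026 to February 25, 2026.
Since February 25, 2026 is a Wednesday and not a holiday, the date is unchanged.
Final deadline: February 25, 2026.

February 25, 2026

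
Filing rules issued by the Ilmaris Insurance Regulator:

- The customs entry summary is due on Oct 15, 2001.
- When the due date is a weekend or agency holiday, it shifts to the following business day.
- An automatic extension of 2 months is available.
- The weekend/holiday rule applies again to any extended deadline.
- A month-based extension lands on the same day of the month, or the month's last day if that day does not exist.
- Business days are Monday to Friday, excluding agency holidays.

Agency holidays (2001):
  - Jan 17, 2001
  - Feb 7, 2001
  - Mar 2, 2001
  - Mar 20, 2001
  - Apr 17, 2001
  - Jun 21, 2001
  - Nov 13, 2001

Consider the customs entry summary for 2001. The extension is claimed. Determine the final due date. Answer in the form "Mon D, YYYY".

Start from the fixed due date, Oct 15, 2001.
Oct 15, 2001 falls on a Monday, which is a business day, so no adjustment is needed.
Add 2 months to Oct 15, 2001: Dec 15, 2001.
Because Dec 15, 2001 is a Saturday, the deadline becomes Dec 17, 2001 (Monday).
The final due date is Dec 17, 2001.

Dec 17, 2001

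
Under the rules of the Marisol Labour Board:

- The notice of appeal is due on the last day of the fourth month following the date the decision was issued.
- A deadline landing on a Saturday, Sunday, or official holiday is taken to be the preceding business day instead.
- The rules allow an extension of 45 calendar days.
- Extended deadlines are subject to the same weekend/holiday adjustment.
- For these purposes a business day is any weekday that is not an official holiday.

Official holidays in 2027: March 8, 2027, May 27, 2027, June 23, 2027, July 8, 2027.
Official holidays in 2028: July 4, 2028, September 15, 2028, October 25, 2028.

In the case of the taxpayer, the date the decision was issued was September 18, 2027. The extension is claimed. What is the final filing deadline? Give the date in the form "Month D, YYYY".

March 16, 2028

4 months after September 18, 2027 falls in January 2028; the last day of that month is January 31, 2028.
January 31, 2028 falls on a Monday, which is a business day, so no adjustment is needed.
Add the 45 calendar-day extension to January 31, 2028: March 16, 2028.
March 16, 2028 (Thursday) is already a business day.
The final due date is March 16, 2028.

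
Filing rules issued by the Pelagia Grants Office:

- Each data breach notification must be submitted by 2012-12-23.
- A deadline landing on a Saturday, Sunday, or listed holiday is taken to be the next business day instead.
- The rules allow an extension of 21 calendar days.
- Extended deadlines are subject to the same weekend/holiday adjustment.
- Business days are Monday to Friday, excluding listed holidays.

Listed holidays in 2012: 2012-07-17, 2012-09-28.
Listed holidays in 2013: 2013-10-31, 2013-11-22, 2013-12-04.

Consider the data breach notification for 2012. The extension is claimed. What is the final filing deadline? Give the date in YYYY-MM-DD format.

2013-01-14

The statutory due date is 2012-12-23.
2012-12-23 is a Sunday; the next business day is 2012-12-24 (Monday).
Add the 21 calendar-day extension to 2012-12-24: 2013-01-14.
2013-01-14 (Monday) is already a business day.
The final due date is 2013-01-14.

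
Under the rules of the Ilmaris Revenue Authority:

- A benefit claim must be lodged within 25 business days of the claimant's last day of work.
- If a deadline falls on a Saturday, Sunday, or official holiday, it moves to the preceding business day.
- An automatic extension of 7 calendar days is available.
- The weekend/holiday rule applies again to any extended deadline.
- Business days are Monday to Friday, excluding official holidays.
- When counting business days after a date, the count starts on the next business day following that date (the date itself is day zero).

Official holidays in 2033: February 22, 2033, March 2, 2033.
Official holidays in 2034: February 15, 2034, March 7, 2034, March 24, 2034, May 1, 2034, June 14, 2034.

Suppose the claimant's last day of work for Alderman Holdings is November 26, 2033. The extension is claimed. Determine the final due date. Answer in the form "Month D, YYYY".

Counting 25 business days after November 26, 2033 (skipping weekends and listed holidays) reaches December 30, 2033.
December 30, 2033 (Friday) is already a business day.
Add the 7 calendar-day extension to December 30, 2033: January 6, 2034.
January 6, 2034 falls on a Friday, which is a business day, so no adjustment is needed.
Deadline: January 6, 2034.

January 6, 2034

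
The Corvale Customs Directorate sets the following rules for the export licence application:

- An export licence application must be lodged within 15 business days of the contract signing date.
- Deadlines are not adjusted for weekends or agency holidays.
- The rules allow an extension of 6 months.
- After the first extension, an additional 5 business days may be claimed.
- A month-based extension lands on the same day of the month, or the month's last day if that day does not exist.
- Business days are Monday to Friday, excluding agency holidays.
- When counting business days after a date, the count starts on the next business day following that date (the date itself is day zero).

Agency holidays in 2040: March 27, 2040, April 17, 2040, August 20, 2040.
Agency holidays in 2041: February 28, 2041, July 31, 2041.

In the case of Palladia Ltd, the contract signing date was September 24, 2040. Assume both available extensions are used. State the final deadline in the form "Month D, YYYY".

Counting 15 business days after September 24, 2040 (skipping weekends and listed holidays) reaches October 15, 2040.
No adjustment is made for weekends or holidays, so October 15, 2040 stands.
Add 6 months to October 15, 2040: April 15, 2041.
April 15, 2041 is a Monday; no weekend or holiday adjustment applies.
Applying the 5-business-day extension: 5 business days after April 15, 2041 is April 22, 2041.
April 22, 2041 is a Monday; no weekend or holiday adjustment applies.
So the filing is due April 22, 2041.

April 22, 2041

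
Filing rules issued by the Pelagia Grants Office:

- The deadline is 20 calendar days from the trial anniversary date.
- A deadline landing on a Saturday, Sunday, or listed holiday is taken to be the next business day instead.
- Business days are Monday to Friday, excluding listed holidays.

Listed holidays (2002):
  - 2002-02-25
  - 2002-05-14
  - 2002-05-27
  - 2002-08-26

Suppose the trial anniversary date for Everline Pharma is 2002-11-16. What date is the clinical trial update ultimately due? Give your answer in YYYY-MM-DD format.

2002-12-06

Adding 20 calendar days to 2002-11-16 gives 2002-12-06.
2002-12-06 is a Friday and not a listed holiday, so it stands.
Final deadline: 2002-12-06.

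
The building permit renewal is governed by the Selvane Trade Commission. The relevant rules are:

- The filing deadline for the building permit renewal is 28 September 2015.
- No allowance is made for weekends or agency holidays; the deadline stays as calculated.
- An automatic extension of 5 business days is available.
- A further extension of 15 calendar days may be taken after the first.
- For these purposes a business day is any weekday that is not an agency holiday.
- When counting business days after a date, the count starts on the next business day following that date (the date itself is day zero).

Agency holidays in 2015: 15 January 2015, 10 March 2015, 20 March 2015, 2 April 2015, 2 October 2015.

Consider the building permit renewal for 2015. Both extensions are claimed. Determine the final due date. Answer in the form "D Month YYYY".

The stated deadline is 28 September 2015.
28 September 2015 is a Monday; no weekend or holiday adjustment applies.
The 5-business-day extension runs from 28 September 2015 to 6 October 2015.
No adjustment is made for weekends or holidays, so 6 October 2015 stands.
The 15-calendar-day extension moves the deadline from 6 October 2015 to 21 October 2015.
21 October 2015 is a Wednesday; no weekend or holiday adjustment applies.
Deadline: 21 October 2015.

21 October 2015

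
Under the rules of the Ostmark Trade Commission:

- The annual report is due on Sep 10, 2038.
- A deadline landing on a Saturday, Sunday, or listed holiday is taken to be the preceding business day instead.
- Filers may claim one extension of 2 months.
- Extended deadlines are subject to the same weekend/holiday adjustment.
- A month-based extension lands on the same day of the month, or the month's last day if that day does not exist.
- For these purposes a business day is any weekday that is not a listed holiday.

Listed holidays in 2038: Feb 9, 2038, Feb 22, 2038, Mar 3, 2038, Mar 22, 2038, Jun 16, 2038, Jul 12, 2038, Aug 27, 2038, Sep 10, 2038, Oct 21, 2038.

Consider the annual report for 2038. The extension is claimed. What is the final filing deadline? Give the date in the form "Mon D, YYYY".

Start from the fixed due date, Sep 10, 2038.
Sep 10, 2038 falls on a listed holiday. Rolling to the preceding business day gives Sep 9, 2038, a Thursday.
Add 2 months to Sep 9, 2038: Nov 9, 2038.
Nov 9, 2038 (Tuesday) is already a business day.
Final deadline: Nov 9, 2038.

Nov 9, 2038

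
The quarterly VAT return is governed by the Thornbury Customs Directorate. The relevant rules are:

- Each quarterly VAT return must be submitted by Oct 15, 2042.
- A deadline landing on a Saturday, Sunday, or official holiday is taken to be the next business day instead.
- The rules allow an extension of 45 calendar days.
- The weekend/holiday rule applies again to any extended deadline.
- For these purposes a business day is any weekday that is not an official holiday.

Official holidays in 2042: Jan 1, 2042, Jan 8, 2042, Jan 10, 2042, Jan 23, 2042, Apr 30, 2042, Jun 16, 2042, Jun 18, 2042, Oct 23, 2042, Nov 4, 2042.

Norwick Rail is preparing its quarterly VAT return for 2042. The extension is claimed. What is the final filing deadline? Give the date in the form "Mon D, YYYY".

Start from the fixed due date, Oct 15, 2042.
Oct 15, 2042 (Wednesday) is already a business day.
Add the 45 calendar-day extension to Oct 15, 2042: Nov 29, 2042.
Because Nov 29, 2042 is a Saturday, the deadline becomes Dec 1, 2042 (Monday).
Final deadline: Dec 1, 2042.

Dec 1, 2042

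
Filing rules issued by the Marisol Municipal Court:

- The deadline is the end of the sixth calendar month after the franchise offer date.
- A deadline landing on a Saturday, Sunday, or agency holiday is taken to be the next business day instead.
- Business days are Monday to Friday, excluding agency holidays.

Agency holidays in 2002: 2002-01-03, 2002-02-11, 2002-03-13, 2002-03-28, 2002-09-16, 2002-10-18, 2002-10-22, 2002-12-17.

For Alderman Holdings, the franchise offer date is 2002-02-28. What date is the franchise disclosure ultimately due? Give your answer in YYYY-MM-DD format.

6 months after 2002-02-28 falls in August 2002; the last day of that month is 2002-08-31.
2002-08-31 is a Saturday; the next business day is 2002-09-02 (Monday).
So the filing is due 2002-09-02.

2002-09-02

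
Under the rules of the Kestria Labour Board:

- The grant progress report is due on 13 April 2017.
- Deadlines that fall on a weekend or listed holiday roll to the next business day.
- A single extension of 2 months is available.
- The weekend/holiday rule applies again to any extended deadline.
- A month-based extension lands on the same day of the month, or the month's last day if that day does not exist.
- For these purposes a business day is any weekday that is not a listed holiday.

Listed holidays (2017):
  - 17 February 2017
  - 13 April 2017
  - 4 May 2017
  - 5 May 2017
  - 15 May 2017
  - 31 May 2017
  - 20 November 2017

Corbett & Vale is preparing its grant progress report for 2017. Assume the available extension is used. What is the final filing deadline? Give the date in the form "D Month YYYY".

The statutory due date is 13 April 2017.
13 April 2017 is a listed holiday, so it moves to the next business day, 14 April 2017 (Friday).
Add 2 months to 14 April 2017: 14 June 2017.
14 June 2017 is a Wednesday and not a listed holiday, so it stands.
So the filing is due 14 June 2017.

14 June 2017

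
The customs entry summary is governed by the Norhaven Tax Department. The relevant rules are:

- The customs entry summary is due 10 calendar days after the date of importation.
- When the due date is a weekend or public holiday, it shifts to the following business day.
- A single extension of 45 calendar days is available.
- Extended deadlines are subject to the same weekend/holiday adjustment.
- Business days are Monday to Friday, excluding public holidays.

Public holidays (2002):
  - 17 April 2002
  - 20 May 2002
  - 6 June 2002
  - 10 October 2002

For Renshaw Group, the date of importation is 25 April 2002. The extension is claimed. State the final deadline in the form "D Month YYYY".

From 25 April 2002, 10 calendar days later is 5 May 2002.
5 May 2002 is a Sunday, so it moves to the next business day, 6 May 2002 (Monday).
Add the 45 calendar-day extension to 6 May 2002: 20 June 2002.
20 June 2002 (Thursday) is already a business day.
Final deadline: 20 June 2002.

20 June 2002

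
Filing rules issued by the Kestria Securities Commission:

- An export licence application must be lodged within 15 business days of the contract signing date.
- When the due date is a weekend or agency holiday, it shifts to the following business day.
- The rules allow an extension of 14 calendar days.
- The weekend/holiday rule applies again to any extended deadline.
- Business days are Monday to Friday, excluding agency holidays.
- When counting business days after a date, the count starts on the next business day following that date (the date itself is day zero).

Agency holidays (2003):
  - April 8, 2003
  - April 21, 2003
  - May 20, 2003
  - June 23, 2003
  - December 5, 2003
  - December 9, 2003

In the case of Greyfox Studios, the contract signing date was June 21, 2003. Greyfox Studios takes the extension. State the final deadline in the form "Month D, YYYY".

July 28, 2003

15 business days after June 21, 2003, excluding weekends and holidays, is July 14, 2003.
July 14, 2003 falls on a Monday, which is a business day, so no adjustment is needed.
Add the 14 calendar-day extension to July 14, 2003: July 28, 2003.
July 28, 2003 is a Monday and not a listed holiday, so it stands.
The final due date is July 28, 2003.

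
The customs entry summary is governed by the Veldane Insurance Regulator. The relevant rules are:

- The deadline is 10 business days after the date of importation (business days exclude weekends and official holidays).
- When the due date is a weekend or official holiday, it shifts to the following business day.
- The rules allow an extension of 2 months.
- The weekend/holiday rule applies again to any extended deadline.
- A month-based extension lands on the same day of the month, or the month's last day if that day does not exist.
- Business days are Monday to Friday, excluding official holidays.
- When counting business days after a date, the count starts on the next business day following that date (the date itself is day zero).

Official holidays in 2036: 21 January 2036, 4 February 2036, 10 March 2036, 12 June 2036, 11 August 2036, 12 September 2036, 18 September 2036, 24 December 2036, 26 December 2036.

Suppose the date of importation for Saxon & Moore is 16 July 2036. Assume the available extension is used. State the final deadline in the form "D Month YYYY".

10 business days after 16 July 2036, excluding weekends and holidays, is 30 July 2036.
30 July 2036 falls on a Wednesday, which is a business day, so no adjustment is needed.
Applying the 2 months extension: 2 months after 30 July 2036 is 30 September 2036.
30 September 2036 (Tuesday) is already a business day.
Deadline: 30 September 2036.

30 September 2036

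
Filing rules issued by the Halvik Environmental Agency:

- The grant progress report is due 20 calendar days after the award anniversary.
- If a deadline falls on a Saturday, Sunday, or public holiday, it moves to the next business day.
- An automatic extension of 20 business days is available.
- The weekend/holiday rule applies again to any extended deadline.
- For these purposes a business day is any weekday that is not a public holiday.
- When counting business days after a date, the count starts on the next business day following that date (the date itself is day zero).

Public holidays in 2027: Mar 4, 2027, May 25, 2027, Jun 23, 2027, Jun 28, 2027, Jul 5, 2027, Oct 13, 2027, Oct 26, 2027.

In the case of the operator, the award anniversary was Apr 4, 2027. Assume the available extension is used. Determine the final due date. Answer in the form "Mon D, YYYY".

May 24, 2027

From Apr 4, 2027, 20 calendar days later is Apr 24, 2027.
Apr 24, 2027 falls on a Saturday. Rolling to the next business day gives Apr 26, 2027, a Monday.
The 20-business-day extension runs from Apr 26, 2027 to May 24, 2027.
Since May 24, 2027 is a Monday and not a holiday, the date is unchanged.
Deadline: May 24, 2027.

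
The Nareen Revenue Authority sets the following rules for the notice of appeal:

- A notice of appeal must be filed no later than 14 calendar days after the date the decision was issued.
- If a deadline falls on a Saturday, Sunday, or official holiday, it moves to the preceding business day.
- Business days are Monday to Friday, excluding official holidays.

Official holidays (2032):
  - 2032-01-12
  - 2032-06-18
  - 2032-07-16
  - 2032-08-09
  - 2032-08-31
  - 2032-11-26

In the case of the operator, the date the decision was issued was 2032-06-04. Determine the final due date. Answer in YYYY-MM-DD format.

Adding 14 calendar days to 2032-06-04 gives 2032-06-18.
2032-06-18 falls on a listed holiday. Rolling to the preceding business day gives 2032-06-17, a Thursday.
Final deadline: 2032-06-17.

2032-06-17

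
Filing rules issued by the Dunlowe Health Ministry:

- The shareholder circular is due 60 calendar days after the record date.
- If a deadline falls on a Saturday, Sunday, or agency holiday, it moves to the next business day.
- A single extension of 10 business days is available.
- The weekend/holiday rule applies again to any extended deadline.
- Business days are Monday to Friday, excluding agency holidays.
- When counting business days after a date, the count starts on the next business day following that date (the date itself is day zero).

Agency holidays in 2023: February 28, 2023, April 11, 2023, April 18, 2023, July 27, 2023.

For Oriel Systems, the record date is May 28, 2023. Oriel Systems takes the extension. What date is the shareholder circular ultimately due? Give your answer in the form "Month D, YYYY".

From May 28, 2023, 60 calendar days later is July 27, 2023.
July 27, 2023 is a listed holiday; the next business day is July 28, 2023 (Friday).
Applying the 10-business-day extension: 10 business days after July 28, 2023 is August 11, 2023.
Since August 11, 2023 is a Friday and not a holiday, the date is unchanged.
Deadline: August 11, 2023.

August 11, 2023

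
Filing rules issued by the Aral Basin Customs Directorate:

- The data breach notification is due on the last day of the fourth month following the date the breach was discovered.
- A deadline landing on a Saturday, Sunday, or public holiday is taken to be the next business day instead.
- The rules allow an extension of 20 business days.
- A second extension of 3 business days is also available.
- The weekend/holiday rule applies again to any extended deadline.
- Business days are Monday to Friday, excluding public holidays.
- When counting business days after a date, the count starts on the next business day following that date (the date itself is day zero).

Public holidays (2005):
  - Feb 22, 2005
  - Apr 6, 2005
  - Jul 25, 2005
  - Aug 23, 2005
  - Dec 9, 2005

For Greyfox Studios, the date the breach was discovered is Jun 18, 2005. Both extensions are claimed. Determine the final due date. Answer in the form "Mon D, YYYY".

Dec 1, 2005

4 months after Jun 18, 2005 is October 2005; that month ends on Oct 31, 2005.
Oct 31, 2005 is a Monday and not a listed holiday, so it stands.
Counting 20 further business days from Oct 31, 2005 reaches Nov 28, 2005.
Nov 28, 2005 is a Monday and not a listed holiday, so it stands.
Applying the 3-business-day extension: 3 business days after Nov 28, 2005 is Dec 1, 2005.
Dec 1, 2005 falls on a Thursday, which is a business day, so no adjustment is needed.
So the filing is due Dec 1, 2005.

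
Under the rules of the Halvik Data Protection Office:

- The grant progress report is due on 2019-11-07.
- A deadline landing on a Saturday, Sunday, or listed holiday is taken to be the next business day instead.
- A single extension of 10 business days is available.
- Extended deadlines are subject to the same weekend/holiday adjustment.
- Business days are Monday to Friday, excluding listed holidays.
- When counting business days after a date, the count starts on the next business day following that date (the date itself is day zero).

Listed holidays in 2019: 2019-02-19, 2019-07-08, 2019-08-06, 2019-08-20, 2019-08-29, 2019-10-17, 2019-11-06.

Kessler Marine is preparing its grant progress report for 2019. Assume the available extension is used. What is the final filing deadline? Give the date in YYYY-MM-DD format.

The statutory due date is 2019-11-07.
Since 2019-11-07 is a Thursday and not a holiday, the date is unchanged.
Applying the 10-business-day extension: 10 business days after 2019-11-07 is 2019-11-21.
Since 2019-11-21 is a Thursday and not a holiday, the date is unchanged.
Deadline: 2019-11-21.

2019-11-21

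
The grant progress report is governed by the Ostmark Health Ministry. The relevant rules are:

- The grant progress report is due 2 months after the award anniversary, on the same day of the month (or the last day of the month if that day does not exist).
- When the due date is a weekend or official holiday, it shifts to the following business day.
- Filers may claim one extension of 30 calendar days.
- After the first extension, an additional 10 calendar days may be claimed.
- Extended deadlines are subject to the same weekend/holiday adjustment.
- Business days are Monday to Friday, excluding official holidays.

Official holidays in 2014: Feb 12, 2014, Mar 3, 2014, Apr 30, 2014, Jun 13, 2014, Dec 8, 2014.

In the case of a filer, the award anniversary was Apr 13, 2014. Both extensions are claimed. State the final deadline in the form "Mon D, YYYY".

2 months after Apr 13, 2014, on the same day of the month, is Jun 13, 2014.
Jun 13, 2014 is a listed holiday; the next business day is Jun 16, 2014 (Monday).
The 30-calendar-day extension moves the deadline from Jun 16, 2014 to Jul 16, 2014.
Since Jul 16, 2014 is a Wednesday and not a holiday, the date is unchanged.
Applying the 10-calendar-day extension: Jul 16, 2014 + 10 days = Jul 26, 2014.
Jul 26, 2014 is a Saturday; the next business day is Jul 28, 2014 (Monday).
Deadline: Jul 28, 2014.

Jul 28, 2014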